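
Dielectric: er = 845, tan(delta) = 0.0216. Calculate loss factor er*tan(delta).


Loss = 845 * 0.0216 = 18.252

18.252


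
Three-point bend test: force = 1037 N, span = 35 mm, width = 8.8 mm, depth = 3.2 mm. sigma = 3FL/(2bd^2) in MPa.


sigma = 3*1037*35/(2*8.8*3.2^2) = 604.2 MPa

604.2


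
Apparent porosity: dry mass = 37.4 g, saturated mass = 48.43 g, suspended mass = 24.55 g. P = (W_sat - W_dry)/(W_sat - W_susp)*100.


P = (48.43 - 37.4) / (48.43 - 24.55) * 100 = 11.03 / 23.88 * 100 = 46.2%

46.2


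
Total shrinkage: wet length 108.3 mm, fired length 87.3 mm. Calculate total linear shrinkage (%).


TS = (108.3 - 87.3) / 108.3 * 100 = 19.39%

19.39


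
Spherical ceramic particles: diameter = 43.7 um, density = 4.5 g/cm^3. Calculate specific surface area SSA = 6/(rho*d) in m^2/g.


SSA = 6 / (4.5 * 43.7) = 0.031 m^2/g

0.031


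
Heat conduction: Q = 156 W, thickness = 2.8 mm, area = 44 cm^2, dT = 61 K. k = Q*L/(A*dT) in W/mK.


k = 156*2.8/1000/(44/10000*61) = 1.63 W/mK

1.63


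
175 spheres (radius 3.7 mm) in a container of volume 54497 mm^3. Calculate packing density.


V_sphere = 4/3*pi*3.7^3 = 212.1748 mm^3
Total V = 175*212.1748 = 37130.59 mm^3
PD = 37130.59 / 54497 = 0.681

0.681


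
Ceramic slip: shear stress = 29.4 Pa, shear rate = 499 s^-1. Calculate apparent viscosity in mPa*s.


eta = tau/gamma * 1000 = 29.4/499 * 1000 = 58.9 mPa*s

58.9


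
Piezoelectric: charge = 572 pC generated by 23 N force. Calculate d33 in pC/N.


d33 = 572 / 23 = 24.9 pC/N

24.9


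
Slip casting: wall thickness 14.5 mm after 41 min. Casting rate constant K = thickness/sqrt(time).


K = 14.5 / sqrt(41) = 14.5 / 6.4031 = 2.265 mm/min^0.5

2.265


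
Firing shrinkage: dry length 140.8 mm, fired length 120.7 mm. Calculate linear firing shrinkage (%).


FS = (140.8 - 120.7) / 140.8 * 100 = 14.28%

14.28


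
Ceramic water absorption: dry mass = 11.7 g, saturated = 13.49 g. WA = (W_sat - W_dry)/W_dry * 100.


WA = (13.49 - 11.7) / 11.7 * 100 = 15.3%

15.3


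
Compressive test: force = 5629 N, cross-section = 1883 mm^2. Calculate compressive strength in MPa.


CS = 5629 / 1883 = 3.0 MPa

3.0


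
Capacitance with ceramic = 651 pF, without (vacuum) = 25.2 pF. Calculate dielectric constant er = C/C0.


er = 651 / 25.2 = 25.83

25.83


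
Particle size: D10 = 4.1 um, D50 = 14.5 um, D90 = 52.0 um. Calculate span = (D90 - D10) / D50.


Span = (52.0 - 4.1) / 14.5 = 47.9 / 14.5 = 3.303

3.303


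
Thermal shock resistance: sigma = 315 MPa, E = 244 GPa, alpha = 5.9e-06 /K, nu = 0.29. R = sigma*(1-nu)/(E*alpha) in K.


R = 315*(1-0.29)/(244*1000*5.9e-06) = 155 K

155


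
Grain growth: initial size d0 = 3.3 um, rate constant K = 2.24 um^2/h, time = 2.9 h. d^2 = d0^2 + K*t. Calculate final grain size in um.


d^2 = 3.3^2 + 2.24*2.9 = 17.386
d = sqrt(17.386) = 4.17 um

4.17


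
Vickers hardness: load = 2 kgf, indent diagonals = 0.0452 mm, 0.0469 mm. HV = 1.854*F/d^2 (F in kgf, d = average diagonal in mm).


d_avg = (0.0452+0.0469)/2 = 0.04605 mm
HV = 1.854*2/0.04605^2 = 1749

1749


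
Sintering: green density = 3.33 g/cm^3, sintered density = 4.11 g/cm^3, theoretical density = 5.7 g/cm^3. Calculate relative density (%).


Relative = 4.11 / 5.7 * 100 = 72.1%

72.1


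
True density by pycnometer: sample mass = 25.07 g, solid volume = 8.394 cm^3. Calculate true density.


TD = 25.07 / 8.394 = 2.987 g/cm^3

2.987


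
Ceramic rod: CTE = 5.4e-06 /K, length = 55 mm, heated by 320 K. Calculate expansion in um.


dL = 5.4e-06 * 55 * 320 * 1000 = 95.04 um

95.04


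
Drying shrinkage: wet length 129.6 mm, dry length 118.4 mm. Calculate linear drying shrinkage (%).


DS = (129.6 - 118.4) / 129.6 * 100 = 8.64%

8.64


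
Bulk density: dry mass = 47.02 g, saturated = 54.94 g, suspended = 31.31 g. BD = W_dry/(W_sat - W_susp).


BD = 47.02 / (54.94 - 31.31) = 47.02 / 23.63 = 1.99 g/cm^3

1.99


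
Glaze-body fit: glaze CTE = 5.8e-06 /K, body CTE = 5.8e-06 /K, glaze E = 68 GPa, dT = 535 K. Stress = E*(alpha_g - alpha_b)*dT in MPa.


Stress = 68*1000*(5.8e-06 - 5.8e-06)*535 = 0.0 MPa

0.0


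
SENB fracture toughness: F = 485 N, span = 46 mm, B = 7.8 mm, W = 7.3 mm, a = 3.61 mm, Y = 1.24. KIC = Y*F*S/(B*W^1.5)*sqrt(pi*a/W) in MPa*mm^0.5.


KIC = 1.24*485*46/(7.8*7.3^1.5)*sqrt(pi*3.61/7.3) = 224.13

224.13


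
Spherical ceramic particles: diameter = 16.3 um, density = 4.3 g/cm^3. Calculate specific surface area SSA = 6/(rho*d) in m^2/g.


SSA = 6 / (4.3 * 16.3) = 0.086 m^2/g

0.086


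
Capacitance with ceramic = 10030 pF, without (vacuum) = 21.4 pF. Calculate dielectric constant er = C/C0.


er = 10030 / 21.4 = 468.69

468.69


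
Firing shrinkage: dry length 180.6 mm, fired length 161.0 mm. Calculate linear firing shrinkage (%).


FS = (180.6 - 161.0) / 180.6 * 100 = 10.85%

10.85


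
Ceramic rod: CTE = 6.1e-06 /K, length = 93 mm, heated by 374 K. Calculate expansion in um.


dL = 6.1e-06 * 93 * 374 * 1000 = 212.17 um

212.17


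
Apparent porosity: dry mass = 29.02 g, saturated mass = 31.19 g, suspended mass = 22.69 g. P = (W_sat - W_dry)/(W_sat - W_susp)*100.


P = (31.19 - 29.02) / (31.19 - 22.69) * 100 = 2.17 / 8.5 * 100 = 25.5%

25.5


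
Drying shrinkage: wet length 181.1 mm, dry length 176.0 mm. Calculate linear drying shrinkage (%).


DS = (181.1 - 176.0) / 181.1 * 100 = 2.82%

2.82


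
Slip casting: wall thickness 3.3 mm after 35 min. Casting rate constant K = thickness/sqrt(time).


K = 3.3 / sqrt(35) = 3.3 / 5.9161 = 0.558 mm/min^0.5

0.558


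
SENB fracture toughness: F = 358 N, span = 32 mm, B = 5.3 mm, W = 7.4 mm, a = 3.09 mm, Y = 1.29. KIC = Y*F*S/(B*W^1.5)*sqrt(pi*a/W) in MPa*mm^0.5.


KIC = 1.29*358*32/(5.3*7.4^1.5)*sqrt(pi*3.09/7.4) = 158.65

158.65


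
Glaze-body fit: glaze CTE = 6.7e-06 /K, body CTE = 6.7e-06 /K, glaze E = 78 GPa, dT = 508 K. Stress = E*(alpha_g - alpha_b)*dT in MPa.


Stress = 78*1000*(6.7e-06 - 6.7e-06)*508 = 0.0 MPa

0.0


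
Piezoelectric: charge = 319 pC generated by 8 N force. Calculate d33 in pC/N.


d33 = 319 / 8 = 39.9 pC/N

39.9


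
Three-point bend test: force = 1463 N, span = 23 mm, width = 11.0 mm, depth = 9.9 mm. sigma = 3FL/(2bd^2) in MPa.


sigma = 3*1463*23/(2*11.0*9.9^2) = 46.8 MPa

46.8


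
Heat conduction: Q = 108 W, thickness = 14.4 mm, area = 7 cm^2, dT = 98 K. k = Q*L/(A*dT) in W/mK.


k = 108*14.4/1000/(7/10000*98) = 22.67 W/mK

22.67


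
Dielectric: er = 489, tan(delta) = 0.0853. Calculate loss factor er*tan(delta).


Loss = 489 * 0.0853 = 41.712

41.712


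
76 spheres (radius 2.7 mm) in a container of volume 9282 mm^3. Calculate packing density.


V_sphere = 4/3*pi*2.7^3 = 82.448 mm^3
Total V = 76*82.448 = 6266.048 mm^3
PD = 6266.048 / 9282 = 0.675

0.675


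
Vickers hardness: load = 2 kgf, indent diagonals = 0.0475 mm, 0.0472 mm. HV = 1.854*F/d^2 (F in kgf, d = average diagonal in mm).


d_avg = (0.0475+0.0472)/2 = 0.04735 mm
HV = 1.854*2/0.04735^2 = 1654

1654


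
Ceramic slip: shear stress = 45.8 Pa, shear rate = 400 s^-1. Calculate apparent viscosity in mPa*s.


eta = tau/gamma * 1000 = 45.8/400 * 1000 = 114.5 mPa*s

114.5


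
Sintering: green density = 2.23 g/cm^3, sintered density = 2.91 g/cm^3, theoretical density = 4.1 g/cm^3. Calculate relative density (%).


Relative = 2.91 / 4.1 * 100 = 71.0%

71.0


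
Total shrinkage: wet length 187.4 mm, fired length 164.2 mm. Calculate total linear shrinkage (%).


TS = (187.4 - 164.2) / 187.4 * 100 = 12.38%

12.38


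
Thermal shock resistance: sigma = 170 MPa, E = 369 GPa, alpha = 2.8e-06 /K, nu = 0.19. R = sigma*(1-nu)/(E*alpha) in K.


R = 170*(1-0.19)/(369*1000*2.8e-06) = 133 K

133


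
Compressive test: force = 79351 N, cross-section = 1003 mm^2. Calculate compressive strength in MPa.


CS = 79351 / 1003 = 79.1 MPa

79.1


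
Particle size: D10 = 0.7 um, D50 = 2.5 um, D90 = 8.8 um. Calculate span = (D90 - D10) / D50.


Span = (8.8 - 0.7) / 2.5 = 8.1 / 2.5 = 3.24

3.24


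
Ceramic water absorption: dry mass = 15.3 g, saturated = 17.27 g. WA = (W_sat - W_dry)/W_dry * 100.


WA = (17.27 - 15.3) / 15.3 * 100 = 12.88%

12.88


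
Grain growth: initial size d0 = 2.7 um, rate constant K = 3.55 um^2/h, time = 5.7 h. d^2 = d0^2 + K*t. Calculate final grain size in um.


d^2 = 2.7^2 + 3.55*5.7 = 27.525
d = sqrt(27.525) = 5.25 um

5.25


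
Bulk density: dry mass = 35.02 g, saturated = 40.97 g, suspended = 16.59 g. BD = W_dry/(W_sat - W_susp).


BD = 35.02 / (40.97 - 16.59) = 35.02 / 24.38 = 1.436 g/cm^3

1.436


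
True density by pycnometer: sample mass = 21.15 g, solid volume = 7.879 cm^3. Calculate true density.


TD = 21.15 / 7.879 = 2.684 g/cm^3

2.684


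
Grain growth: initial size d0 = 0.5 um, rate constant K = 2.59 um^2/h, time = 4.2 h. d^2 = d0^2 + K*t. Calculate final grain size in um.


d^2 = 0.5^2 + 2.59*4.2 = 11.128
d = sqrt(11.128) = 3.34 um

3.34


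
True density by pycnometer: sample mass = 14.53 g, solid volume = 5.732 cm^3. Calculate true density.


TD = 14.53 / 5.732 = 2.535 g/cm^3

2.535


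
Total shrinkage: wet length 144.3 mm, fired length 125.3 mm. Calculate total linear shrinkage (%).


TS = (144.3 - 125.3) / 144.3 * 100 = 13.17%

13.17


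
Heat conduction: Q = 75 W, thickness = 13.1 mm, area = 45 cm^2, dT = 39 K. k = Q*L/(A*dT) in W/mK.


k = 75*13.1/1000/(45/10000*39) = 5.6 W/mK

5.6


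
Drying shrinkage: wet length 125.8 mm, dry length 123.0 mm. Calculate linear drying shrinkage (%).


DS = (125.8 - 123.0) / 125.8 * 100 = 2.23%

2.23


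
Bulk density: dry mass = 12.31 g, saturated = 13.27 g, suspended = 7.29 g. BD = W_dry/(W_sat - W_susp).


BD = 12.31 / (13.27 - 7.29) = 12.31 / 5.98 = 2.059 g/cm^3

2.059


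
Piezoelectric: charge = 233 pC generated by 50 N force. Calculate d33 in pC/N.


d33 = 233 / 50 = 4.7 pC/N

4.7


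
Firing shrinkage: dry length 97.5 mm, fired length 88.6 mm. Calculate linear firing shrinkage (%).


FS = (97.5 - 88.6) / 97.5 * 100 = 9.13%

9.13


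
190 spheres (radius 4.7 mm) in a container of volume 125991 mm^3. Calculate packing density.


V_sphere = 4/3*pi*4.7^3 = 434.8928 mm^3
Total V = 190*434.8928 = 82629.632 mm^3
PD = 82629.632 / 125991 = 0.656

0.656


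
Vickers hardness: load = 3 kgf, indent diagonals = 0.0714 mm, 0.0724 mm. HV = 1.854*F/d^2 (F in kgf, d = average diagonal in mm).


d_avg = (0.0714+0.0724)/2 = 0.0719 mm
HV = 1.854*3/0.0719^2 = 1076

1076


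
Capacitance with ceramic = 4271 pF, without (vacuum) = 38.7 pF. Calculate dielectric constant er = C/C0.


er = 4271 / 38.7 = 110.36

110.36


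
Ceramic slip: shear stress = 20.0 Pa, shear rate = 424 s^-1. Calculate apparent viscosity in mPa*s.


eta = tau/gamma * 1000 = 20.0/424 * 1000 = 47.2 mPa*s

47.2


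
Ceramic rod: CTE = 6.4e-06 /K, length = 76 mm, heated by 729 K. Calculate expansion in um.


dL = 6.4e-06 * 76 * 729 * 1000 = 354.586 um

354.586


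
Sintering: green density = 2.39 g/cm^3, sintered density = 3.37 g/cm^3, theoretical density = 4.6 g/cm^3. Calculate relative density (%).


Relative = 3.37 / 4.6 * 100 = 73.3%

73.3


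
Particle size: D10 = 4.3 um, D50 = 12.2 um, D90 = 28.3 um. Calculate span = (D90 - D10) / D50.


Span = (28.3 - 4.3) / 12.2 = 24.0 / 12.2 = 1.967

1.967


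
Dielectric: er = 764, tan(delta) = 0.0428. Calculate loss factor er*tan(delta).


Loss = 764 * 0.0428 = 32.699

32.699


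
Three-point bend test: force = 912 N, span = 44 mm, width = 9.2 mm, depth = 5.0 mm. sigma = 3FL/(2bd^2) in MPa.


sigma = 3*912*44/(2*9.2*5.0^2) = 261.7 MPa

261.7


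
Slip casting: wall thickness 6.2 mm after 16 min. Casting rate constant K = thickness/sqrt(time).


K = 6.2 / sqrt(16) = 6.2 / 4.0 = 1.55 mm/min^0.5

1.55


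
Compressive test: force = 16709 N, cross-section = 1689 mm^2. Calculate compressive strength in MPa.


CS = 16709 / 1689 = 9.9 MPa

9.9


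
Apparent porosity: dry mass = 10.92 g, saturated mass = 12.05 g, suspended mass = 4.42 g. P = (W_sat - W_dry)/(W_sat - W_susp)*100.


P = (12.05 - 10.92) / (12.05 - 4.42) * 100 = 1.13 / 7.63 * 100 = 14.8%

14.8


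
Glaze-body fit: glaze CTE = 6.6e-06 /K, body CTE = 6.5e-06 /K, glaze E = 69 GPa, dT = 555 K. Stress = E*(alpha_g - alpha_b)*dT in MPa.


Stress = 69*1000*(6.6e-06 - 6.5e-06)*555 = 3.8 MPa

3.8


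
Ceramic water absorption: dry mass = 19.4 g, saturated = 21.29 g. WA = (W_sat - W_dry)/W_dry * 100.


WA = (21.29 - 19.4) / 19.4 * 100 = 9.74%

9.74


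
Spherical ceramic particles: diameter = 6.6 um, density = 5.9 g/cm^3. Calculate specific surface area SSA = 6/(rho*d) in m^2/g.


SSA = 6 / (5.9 * 6.6) = 0.154 m^2/g

0.154


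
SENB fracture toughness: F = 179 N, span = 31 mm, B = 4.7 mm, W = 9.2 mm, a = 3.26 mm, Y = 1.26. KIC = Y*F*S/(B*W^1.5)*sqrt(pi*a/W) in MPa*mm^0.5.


KIC = 1.26*179*31/(4.7*9.2^1.5)*sqrt(pi*3.26/9.2) = 56.25

56.25


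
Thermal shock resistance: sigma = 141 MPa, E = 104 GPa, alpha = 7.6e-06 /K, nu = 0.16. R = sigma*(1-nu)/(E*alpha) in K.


R = 141*(1-0.16)/(104*1000*7.6e-06) = 150 K

150


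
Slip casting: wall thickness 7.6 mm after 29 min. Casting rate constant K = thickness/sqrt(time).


K = 7.6 / sqrt(29) = 7.6 / 5.3852 = 1.411 mm/min^0.5

1.411


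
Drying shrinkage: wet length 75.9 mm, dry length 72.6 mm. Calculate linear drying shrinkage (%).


DS = (75.9 - 72.6) / 75.9 * 100 = 4.35%

4.35


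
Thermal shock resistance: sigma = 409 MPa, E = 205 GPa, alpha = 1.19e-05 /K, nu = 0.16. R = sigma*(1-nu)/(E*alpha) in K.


R = 409*(1-0.16)/(205*1000*1.19e-05) = 141 K

141


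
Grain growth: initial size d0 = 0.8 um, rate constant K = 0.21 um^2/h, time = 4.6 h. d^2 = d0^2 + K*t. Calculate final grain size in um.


d^2 = 0.8^2 + 0.21*4.6 = 1.606
d = sqrt(1.606) = 1.27 um

1.27


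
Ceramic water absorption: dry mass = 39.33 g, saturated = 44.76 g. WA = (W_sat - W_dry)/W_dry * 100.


WA = (44.76 - 39.33) / 39.33 * 100 = 13.81%

13.81


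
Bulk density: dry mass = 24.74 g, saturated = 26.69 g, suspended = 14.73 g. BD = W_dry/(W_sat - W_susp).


BD = 24.74 / (26.69 - 14.73) = 24.74 / 11.96 = 2.069 g/cm^3

2.069


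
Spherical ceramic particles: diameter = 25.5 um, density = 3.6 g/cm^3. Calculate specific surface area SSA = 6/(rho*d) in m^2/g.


SSA = 6 / (3.6 * 25.5) = 0.065 m^2/g

0.065


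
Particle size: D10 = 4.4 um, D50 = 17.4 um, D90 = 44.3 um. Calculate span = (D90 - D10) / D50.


Span = (44.3 - 4.4) / 17.4 = 39.9 / 17.4 = 2.293

2.293


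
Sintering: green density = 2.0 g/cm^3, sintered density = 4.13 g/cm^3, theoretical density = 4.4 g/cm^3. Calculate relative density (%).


Relative = 4.13 / 4.4 * 100 = 93.9%

93.9


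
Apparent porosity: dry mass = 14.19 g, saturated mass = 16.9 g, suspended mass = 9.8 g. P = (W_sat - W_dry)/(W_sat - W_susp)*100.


P = (16.9 - 14.19) / (16.9 - 9.8) * 100 = 2.71 / 7.1 * 100 = 38.2%

38.2


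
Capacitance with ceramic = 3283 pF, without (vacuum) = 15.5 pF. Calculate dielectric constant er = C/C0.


er = 3283 / 15.5 = 211.81

211.81


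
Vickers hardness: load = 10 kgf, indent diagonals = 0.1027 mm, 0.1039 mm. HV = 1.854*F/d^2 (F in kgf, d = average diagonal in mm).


d_avg = (0.1027+0.1039)/2 = 0.1033 mm
HV = 1.854*10/0.1033^2 = 1737

1737


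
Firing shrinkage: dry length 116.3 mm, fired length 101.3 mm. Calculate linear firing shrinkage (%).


FS = (116.3 - 101.3) / 116.3 * 100 = 12.9%

12.9


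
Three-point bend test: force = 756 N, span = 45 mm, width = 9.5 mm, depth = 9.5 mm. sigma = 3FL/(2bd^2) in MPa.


sigma = 3*756*45/(2*9.5*9.5^2) = 59.5 MPa

59.5


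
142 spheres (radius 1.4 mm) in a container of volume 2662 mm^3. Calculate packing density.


V_sphere = 4/3*pi*1.4^3 = 11.494 mm^3
Total V = 142*11.494 = 1632.148 mm^3
PD = 1632.148 / 2662 = 0.613

0.613


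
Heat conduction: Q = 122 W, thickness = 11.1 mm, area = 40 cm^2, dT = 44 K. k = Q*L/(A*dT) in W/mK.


k = 122*11.1/1000/(40/10000*44) = 7.69 W/mK

7.69


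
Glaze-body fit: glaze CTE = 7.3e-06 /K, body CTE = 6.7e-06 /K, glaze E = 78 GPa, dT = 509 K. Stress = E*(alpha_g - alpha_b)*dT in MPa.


Stress = 78*1000*(7.3e-06 - 6.7e-06)*509 = 23.8 MPa

23.8


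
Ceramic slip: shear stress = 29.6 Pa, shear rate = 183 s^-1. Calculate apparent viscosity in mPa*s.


eta = tau/gamma * 1000 = 29.6/183 * 1000 = 161.7 mPa*s

161.7


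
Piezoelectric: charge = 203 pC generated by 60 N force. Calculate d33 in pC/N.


d33 = 203 / 60 = 3.4 pC/N

3.4


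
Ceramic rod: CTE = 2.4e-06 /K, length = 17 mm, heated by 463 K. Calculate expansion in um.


dL = 2.4e-06 * 17 * 463 * 1000 = 18.89 um

18.89


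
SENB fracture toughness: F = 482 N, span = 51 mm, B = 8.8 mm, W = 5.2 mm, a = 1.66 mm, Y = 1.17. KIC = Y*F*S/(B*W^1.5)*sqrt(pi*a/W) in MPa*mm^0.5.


KIC = 1.17*482*51/(8.8*5.2^1.5)*sqrt(pi*1.66/5.2) = 276.02

276.02


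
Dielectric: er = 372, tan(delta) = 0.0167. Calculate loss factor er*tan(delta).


Loss = 372 * 0.0167 = 6.212

6.212


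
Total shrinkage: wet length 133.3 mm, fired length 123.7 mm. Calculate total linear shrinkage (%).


TS = (133.3 - 123.7) / 133.3 * 100 = 7.2%

7.2


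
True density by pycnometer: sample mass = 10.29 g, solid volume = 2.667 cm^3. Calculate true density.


TD = 10.29 / 2.667 = 3.858 g/cm^3

3.858


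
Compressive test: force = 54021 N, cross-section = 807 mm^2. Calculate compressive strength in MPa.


CS = 54021 / 807 = 66.9 MPa

66.9


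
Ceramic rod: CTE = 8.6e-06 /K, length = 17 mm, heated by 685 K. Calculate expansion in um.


dL = 8.6e-06 * 17 * 685 * 1000 = 100.147 um

100.147


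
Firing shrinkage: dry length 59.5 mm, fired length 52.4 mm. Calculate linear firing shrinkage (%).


FS = (59.5 - 52.4) / 59.5 * 100 = 11.93%

11.93


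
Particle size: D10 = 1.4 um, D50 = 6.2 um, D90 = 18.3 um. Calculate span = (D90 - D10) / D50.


Span = (18.3 - 1.4) / 6.2 = 16.9 / 6.2 = 2.726

2.726


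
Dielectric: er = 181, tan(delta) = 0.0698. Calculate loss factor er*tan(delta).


Loss = 181 * 0.0698 = 12.634

12.634


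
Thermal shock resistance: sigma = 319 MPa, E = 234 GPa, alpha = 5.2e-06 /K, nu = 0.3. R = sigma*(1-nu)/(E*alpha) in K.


R = 319*(1-0.3)/(234*1000*5.2e-06) = 184 K

184


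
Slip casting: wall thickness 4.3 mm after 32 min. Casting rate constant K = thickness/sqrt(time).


K = 4.3 / sqrt(32) = 4.3 / 5.6569 = 0.76 mm/min^0.5

0.76


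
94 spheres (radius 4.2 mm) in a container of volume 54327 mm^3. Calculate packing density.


V_sphere = 4/3*pi*4.2^3 = 310.3391 mm^3
Total V = 94*310.3391 = 29171.8754 mm^3
PD = 29171.8754 / 54327 = 0.537

0.537


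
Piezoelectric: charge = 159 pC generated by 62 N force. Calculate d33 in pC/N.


d33 = 159 / 62 = 2.6 pC/N

2.6


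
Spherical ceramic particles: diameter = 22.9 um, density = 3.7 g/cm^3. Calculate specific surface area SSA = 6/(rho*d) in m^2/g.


SSA = 6 / (3.7 * 22.9) = 0.071 m^2/g

0.071


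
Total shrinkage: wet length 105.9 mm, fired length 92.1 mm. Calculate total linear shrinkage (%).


TS = (105.9 - 92.1) / 105.9 * 100 = 13.03%

13.03


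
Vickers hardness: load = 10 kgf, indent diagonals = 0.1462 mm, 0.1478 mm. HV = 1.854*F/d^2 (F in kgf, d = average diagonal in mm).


d_avg = (0.1462+0.1478)/2 = 0.147 mm
HV = 1.854*10/0.147^2 = 858

858


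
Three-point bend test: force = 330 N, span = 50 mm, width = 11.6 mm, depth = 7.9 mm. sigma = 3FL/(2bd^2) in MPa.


sigma = 3*330*50/(2*11.6*7.9^2) = 34.2 MPa

34.2


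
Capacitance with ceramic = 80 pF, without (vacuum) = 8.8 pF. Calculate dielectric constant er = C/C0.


er = 80 / 8.8 = 9.09

9.09


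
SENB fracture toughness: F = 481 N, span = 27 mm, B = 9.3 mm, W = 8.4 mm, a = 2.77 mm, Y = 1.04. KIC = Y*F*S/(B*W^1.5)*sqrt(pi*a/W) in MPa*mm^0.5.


KIC = 1.04*481*27/(9.3*8.4^1.5)*sqrt(pi*2.77/8.4) = 60.72

60.72


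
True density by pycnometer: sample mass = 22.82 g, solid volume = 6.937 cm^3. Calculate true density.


TD = 22.82 / 6.937 = 3.29 g/cm^3

3.29


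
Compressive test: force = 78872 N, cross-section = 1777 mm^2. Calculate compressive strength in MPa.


CS = 78872 / 1777 = 44.4 MPa

44.4


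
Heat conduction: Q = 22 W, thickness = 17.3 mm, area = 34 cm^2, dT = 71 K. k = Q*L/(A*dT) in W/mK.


k = 22*17.3/1000/(34/10000*71) = 1.58 W/mK

1.58


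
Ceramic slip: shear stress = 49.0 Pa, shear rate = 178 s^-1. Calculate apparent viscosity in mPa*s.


eta = tau/gamma * 1000 = 49.0/178 * 1000 = 275.3 mPa*s

275.3


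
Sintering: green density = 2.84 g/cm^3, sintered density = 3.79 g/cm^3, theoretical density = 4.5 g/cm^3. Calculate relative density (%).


Relative = 3.79 / 4.5 * 100 = 84.2%

84.2


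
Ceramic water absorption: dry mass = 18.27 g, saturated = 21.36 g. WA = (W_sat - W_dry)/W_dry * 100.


WA = (21.36 - 18.27) / 18.27 * 100 = 16.91%

16.91


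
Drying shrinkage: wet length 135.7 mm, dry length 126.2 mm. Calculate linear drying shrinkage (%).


DS = (135.7 - 126.2) / 135.7 * 100 = 7.0%

7.0


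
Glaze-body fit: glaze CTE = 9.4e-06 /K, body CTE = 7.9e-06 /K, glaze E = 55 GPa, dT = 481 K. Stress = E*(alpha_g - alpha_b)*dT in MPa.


Stress = 55*1000*(9.4e-06 - 7.9e-06)*481 = 39.7 MPa

39.7


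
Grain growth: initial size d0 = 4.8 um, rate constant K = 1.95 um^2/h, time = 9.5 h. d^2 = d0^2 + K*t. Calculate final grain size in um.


d^2 = 4.8^2 + 1.95*9.5 = 41.565
d = sqrt(41.565) = 6.45 um

6.45


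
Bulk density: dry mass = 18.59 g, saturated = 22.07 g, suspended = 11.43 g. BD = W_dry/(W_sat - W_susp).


BD = 18.59 / (22.07 - 11.43) = 18.59 / 10.64 = 1.747 g/cm^3

1.747


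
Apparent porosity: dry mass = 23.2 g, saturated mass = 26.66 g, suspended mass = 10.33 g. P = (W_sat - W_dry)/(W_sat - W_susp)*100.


P = (26.66 - 23.2) / (26.66 - 10.33) * 100 = 3.46 / 16.33 * 100 = 21.2%

21.2


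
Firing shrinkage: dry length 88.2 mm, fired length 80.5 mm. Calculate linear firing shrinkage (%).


FS = (88.2 - 80.5) / 88.2 * 100 = 8.73%

8.73


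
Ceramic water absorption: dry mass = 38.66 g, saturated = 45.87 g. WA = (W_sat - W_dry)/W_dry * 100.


WA = (45.87 - 38.66) / 38.66 * 100 = 18.65%

18.65


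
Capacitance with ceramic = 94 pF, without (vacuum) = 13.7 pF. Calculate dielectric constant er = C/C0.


er = 94 / 13.7 = 6.86

6.86


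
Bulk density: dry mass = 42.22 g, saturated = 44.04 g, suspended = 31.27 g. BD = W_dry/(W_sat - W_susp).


BD = 42.22 / (44.04 - 31.27) = 42.22 / 12.77 = 3.306 g/cm^3

3.306


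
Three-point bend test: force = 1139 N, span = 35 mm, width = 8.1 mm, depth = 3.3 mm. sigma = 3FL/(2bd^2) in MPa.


sigma = 3*1139*35/(2*8.1*3.3^2) = 677.9 MPa

677.9


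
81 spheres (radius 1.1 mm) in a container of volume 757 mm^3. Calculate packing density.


V_sphere = 4/3*pi*1.1^3 = 5.5753 mm^3
Total V = 81*5.5753 = 451.5993 mm^3
PD = 451.5993 / 757 = 0.597

0.597


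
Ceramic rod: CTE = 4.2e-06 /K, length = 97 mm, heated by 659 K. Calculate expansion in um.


dL = 4.2e-06 * 97 * 659 * 1000 = 268.477 um

268.477


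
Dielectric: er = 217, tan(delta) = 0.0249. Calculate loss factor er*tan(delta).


Loss = 217 * 0.0249 = 5.403

5.403


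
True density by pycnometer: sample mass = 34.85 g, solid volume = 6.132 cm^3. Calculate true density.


TD = 34.85 / 6.132 = 5.683 g/cm^3

5.683


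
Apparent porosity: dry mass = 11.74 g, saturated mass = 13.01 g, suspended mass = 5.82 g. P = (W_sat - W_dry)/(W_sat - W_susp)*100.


P = (13.01 - 11.74) / (13.01 - 5.82) * 100 = 1.27 / 7.19 * 100 = 17.7%

17.7


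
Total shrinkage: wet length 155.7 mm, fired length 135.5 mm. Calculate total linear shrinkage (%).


TS = (155.7 - 135.5) / 155.7 * 100 = 12.97%

12.97


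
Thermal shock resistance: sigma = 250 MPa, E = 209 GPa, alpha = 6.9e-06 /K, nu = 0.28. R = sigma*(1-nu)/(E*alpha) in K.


R = 250*(1-0.28)/(209*1000*6.9e-06) = 125 K

125


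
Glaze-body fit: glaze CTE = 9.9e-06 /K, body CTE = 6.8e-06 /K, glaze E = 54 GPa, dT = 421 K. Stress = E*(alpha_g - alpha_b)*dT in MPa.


Stress = 54*1000*(9.9e-06 - 6.8e-06)*421 = 70.5 MPa

70.5


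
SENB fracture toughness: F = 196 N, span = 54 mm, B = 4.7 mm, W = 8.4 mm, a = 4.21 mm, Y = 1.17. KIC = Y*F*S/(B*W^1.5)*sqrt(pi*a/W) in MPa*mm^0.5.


KIC = 1.17*196*54/(4.7*8.4^1.5)*sqrt(pi*4.21/8.4) = 135.8

135.8


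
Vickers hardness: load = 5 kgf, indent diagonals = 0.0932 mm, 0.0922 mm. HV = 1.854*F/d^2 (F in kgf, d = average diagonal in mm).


d_avg = (0.0932+0.0922)/2 = 0.0927 mm
HV = 1.854*5/0.0927^2 = 1079

1079


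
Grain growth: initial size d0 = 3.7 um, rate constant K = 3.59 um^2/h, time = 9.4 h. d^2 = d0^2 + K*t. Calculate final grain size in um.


d^2 = 3.7^2 + 3.59*9.4 = 47.436
d = sqrt(47.436) = 6.89 um

6.89


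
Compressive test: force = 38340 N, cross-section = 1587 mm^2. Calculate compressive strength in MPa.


CS = 38340 / 1587 = 24.2 MPa

24.2


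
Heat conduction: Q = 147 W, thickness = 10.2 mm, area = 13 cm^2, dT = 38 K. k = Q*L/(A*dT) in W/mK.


k = 147*10.2/1000/(13/10000*38) = 30.35 W/mK

30.35


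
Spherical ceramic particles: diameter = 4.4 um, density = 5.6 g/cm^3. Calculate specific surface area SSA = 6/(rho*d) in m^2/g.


SSA = 6 / (5.6 * 4.4) = 0.244 m^2/g

0.244


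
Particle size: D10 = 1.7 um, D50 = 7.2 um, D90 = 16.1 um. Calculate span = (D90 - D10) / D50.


Span = (16.1 - 1.7) / 7.2 = 14.4 / 7.2 = 2.0

2.0


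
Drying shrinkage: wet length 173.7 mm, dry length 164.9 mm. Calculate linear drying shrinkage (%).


DS = (173.7 - 164.9) / 173.7 * 100 = 5.07%

5.07


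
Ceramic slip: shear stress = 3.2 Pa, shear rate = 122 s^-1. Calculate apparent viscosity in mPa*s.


eta = tau/gamma * 1000 = 3.2/122 * 1000 = 26.2 mPa*s

26.2


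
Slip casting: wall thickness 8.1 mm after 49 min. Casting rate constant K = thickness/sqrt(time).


K = 8.1 / sqrt(49) = 8.1 / 7.0 = 1.157 mm/min^0.5

1.157


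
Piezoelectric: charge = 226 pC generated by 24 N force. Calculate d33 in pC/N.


d33 = 226 / 24 = 9.4 pC/N

9.4


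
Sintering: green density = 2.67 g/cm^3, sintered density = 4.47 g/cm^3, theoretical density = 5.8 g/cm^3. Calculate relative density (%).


Relative = 4.47 / 5.8 * 100 = 77.1%

77.1


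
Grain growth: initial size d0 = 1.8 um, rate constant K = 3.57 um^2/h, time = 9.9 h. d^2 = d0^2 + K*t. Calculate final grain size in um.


d^2 = 1.8^2 + 3.57*9.9 = 38.583
d = sqrt(38.583) = 6.21 um

6.21


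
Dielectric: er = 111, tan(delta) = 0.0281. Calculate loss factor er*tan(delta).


Loss = 111 * 0.0281 = 3.119

3.119


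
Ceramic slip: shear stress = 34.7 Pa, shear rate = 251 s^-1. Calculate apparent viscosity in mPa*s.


eta = tau/gamma * 1000 = 34.7/251 * 1000 = 138.2 mPa*s

138.2


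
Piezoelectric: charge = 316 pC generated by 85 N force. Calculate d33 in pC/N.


d33 = 316 / 85 = 3.7 pC/N

3.7


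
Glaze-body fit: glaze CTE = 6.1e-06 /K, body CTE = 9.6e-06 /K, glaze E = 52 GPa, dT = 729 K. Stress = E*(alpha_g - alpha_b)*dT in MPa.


Stress = 52*1000*(6.1e-06 - 9.6e-06)*729 = -132.7 MPa

-132.7


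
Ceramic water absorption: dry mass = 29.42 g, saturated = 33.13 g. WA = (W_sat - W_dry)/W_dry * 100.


WA = (33.13 - 29.42) / 29.42 * 100 = 12.61%

12.61


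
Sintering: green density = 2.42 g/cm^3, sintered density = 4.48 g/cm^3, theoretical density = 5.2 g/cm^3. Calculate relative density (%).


Relative = 4.48 / 5.2 * 100 = 86.2%

86.2


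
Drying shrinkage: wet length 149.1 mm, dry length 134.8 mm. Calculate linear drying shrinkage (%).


DS = (149.1 - 134.8) / 149.1 * 100 = 9.59%

9.59


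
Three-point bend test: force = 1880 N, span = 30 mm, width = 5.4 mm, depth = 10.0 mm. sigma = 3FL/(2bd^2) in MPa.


sigma = 3*1880*30/(2*5.4*10.0^2) = 156.7 MPa

156.7


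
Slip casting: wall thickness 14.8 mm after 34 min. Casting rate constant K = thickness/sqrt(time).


K = 14.8 / sqrt(34) = 14.8 / 5.831 = 2.538 mm/min^0.5

2.538


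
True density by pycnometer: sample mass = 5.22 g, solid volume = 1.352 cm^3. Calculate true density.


TD = 5.22 / 1.352 = 3.861 g/cm^3

3.861


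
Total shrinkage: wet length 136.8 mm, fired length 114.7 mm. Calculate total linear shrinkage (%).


TS = (136.8 - 114.7) / 136.8 * 100 = 16.15%

16.15


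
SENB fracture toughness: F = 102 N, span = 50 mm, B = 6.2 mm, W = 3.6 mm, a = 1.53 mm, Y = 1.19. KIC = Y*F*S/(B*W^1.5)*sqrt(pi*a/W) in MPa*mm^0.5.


KIC = 1.19*102*50/(6.2*3.6^1.5)*sqrt(pi*1.53/3.6) = 165.59

165.59


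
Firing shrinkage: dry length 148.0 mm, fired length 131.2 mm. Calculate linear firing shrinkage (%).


FS = (148.0 - 131.2) / 148.0 * 100 = 11.35%

11.35


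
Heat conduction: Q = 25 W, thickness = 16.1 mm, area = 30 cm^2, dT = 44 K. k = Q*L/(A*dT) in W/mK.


k = 25*16.1/1000/(30/10000*44) = 3.05 W/mK

3.05


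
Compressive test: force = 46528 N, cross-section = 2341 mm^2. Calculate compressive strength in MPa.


CS = 46528 / 2341 = 19.9 MPa

19.9


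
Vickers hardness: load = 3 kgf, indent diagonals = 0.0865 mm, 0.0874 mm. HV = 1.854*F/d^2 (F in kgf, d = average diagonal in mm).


d_avg = (0.0865+0.0874)/2 = 0.08695 mm
HV = 1.854*3/0.08695^2 = 736

736


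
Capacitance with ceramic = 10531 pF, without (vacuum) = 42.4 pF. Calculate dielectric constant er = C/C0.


er = 10531 / 42.4 = 248.37

248.37


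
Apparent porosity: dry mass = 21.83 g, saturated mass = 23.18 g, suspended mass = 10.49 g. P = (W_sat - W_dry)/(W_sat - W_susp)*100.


P = (23.18 - 21.83) / (23.18 - 10.49) * 100 = 1.35 / 12.69 * 100 = 10.6%

10.6


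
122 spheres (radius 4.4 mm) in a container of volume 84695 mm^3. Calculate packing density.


V_sphere = 4/3*pi*4.4^3 = 356.8179 mm^3
Total V = 122*356.8179 = 43531.7838 mm^3
PD = 43531.7838 / 84695 = 0.514

0.514


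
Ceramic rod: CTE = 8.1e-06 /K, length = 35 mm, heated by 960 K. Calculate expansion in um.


dL = 8.1e-06 * 35 * 960 * 1000 = 272.16 um

272.16


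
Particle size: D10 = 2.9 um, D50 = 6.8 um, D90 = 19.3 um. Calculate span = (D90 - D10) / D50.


Span = (19.3 - 2.9) / 6.8 = 16.4 / 6.8 = 2.412

2.412


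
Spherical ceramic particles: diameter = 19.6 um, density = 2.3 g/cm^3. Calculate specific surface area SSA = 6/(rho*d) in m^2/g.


SSA = 6 / (2.3 * 19.6) = 0.133 m^2/g

0.133


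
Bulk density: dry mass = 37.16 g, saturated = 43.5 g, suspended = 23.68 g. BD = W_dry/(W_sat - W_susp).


BD = 37.16 / (43.5 - 23.68) = 37.16 / 19.82 = 1.875 g/cm^3

1.875


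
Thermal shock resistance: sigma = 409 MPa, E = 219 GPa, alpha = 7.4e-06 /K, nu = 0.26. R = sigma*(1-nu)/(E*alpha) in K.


R = 409*(1-0.26)/(219*1000*7.4e-06) = 187 K

187


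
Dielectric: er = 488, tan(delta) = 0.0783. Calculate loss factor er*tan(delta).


Loss = 488 * 0.0783 = 38.21

38.21


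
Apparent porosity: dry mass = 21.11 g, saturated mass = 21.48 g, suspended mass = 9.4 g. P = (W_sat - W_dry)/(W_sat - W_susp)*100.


P = (21.48 - 21.11) / (21.48 - 9.4) * 100 = 0.37 / 12.08 * 100 = 3.1%

3.1


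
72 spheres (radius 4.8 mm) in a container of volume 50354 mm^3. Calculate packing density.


V_sphere = 4/3*pi*4.8^3 = 463.2467 mm^3
Total V = 72*463.2467 = 33353.7624 mm^3
PD = 33353.7624 / 50354 = 0.662

0.662


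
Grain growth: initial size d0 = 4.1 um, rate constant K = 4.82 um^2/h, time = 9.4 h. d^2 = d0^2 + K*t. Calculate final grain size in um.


d^2 = 4.1^2 + 4.82*9.4 = 62.118
d = sqrt(62.118) = 7.88 um

7.88


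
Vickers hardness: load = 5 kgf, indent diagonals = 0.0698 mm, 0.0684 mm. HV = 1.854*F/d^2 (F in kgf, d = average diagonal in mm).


d_avg = (0.0698+0.0684)/2 = 0.0691 mm
HV = 1.854*5/0.0691^2 = 1941

1941


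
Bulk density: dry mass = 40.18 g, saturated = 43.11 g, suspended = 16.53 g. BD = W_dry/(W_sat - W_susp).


BD = 40.18 / (43.11 - 16.53) = 40.18 / 26.58 = 1.512 g/cm^3

1.512


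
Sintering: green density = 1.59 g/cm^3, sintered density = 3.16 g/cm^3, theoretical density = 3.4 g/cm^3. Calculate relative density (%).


Relative = 3.16 / 3.4 * 100 = 92.9%

92.9


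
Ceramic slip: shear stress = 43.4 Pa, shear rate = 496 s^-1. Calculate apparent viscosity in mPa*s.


eta = tau/gamma * 1000 = 43.4/496 * 1000 = 87.5 mPa*s

87.5


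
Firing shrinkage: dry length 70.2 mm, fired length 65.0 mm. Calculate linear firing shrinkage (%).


FS = (70.2 - 65.0) / 70.2 * 100 = 7.41%

7.41


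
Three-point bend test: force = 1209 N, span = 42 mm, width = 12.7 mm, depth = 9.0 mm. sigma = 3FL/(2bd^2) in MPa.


sigma = 3*1209*42/(2*12.7*9.0^2) = 74.0 MPa

74.0


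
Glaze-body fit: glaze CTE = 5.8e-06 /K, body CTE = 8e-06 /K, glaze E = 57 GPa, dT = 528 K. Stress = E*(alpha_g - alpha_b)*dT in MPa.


Stress = 57*1000*(5.8e-06 - 8e-06)*528 = -66.2 MPa

-66.2


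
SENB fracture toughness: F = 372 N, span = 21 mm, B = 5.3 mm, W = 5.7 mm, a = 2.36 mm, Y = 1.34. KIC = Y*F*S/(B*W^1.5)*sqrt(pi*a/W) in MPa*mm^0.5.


KIC = 1.34*372*21/(5.3*5.7^1.5)*sqrt(pi*2.36/5.7) = 165.53

165.53


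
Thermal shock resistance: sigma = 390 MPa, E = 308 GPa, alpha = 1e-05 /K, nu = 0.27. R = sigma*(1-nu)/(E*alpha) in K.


R = 390*(1-0.27)/(308*1000*1e-05) = 92 K

92


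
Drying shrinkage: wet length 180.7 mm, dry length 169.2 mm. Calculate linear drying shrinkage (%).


DS = (180.7 - 169.2) / 180.7 * 100 = 6.36%

6.36


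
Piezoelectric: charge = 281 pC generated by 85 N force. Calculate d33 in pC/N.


d33 = 281 / 85 = 3.3 pC/N

3.3


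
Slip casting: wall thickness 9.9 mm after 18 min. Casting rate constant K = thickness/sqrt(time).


K = 9.9 / sqrt(18) = 9.9 / 4.2426 = 2.333 mm/min^0.5

2.333


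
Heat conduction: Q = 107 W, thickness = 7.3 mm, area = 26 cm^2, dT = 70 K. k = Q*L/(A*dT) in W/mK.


k = 107*7.3/1000/(26/10000*70) = 4.29 W/mK

4.29


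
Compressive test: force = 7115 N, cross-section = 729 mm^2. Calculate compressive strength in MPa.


CS = 7115 / 729 = 9.8 MPa

9.8


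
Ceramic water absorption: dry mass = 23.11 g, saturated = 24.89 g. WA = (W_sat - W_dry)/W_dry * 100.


WA = (24.89 - 23.11) / 23.11 * 100 = 7.7%

7.7


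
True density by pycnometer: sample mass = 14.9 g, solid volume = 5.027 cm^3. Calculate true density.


TD = 14.9 / 5.027 = 2.964 g/cm^3

2.964


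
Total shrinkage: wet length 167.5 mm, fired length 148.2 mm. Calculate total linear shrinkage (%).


TS = (167.5 - 148.2) / 167.5 * 100 = 11.52%

11.52


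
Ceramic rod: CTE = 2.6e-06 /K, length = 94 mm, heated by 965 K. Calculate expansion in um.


dL = 2.6e-06 * 94 * 965 * 1000 = 235.846 um

235.846


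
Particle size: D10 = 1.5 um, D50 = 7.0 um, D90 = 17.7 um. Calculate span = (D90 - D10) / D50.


Span = (17.7 - 1.5) / 7.0 = 16.2 / 7.0 = 2.314

2.314


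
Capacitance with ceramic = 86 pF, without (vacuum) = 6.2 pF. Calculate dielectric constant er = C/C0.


er = 86 / 6.2 = 13.87

13.87


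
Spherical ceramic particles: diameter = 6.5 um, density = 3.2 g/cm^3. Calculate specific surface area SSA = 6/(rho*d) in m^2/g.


SSA = 6 / (3.2 * 6.5) = 0.288 m^2/g

0.288


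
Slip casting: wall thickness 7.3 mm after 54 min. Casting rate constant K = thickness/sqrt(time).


K = 7.3 / sqrt(54) = 7.3 / 7.3485 = 0.993 mm/min^0.5

0.993


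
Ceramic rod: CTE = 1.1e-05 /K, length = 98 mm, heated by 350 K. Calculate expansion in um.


dL = 1.1e-05 * 98 * 350 * 1000 = 377.3 um

377.3


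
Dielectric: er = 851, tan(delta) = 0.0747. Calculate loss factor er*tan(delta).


Loss = 851 * 0.0747 = 63.57

63.57


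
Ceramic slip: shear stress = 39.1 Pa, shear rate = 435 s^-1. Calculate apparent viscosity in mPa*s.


eta = tau/gamma * 1000 = 39.1/435 * 1000 = 89.9 mPa*s

89.9


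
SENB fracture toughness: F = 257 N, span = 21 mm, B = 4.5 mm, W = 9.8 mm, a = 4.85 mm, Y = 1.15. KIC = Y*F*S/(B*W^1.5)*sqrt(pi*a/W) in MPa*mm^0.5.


KIC = 1.15*257*21/(4.5*9.8^1.5)*sqrt(pi*4.85/9.8) = 56.06

56.06


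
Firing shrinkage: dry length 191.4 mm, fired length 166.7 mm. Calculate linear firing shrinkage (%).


FS = (191.4 - 166.7) / 191.4 * 100 = 12.9%

12.9


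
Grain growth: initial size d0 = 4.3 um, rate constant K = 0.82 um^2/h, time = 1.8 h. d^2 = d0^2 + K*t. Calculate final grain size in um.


d^2 = 4.3^2 + 0.82*1.8 = 19.966
d = sqrt(19.966) = 4.47 um

4.47


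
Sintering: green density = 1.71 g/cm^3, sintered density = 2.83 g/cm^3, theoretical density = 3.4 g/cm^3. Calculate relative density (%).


Relative = 2.83 / 3.4 * 100 = 83.2%

83.2


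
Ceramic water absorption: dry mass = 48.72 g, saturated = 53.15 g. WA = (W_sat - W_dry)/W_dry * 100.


WA = (53.15 - 48.72) / 48.72 * 100 = 9.09%

9.09


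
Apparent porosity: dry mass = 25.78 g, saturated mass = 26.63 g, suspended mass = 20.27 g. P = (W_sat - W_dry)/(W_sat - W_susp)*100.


P = (26.63 - 25.78) / (26.63 - 20.27) * 100 = 0.85 / 6.36 * 100 = 13.4%

13.4


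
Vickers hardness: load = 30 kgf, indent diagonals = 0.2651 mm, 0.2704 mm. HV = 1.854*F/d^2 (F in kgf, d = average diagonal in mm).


d_avg = (0.2651+0.2704)/2 = 0.26775 mm
HV = 1.854*30/0.26775^2 = 776

776


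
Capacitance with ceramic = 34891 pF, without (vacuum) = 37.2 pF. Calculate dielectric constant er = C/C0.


er = 34891 / 37.2 = 937.93

937.93


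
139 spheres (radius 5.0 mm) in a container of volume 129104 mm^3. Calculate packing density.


V_sphere = 4/3*pi*5.0^3 = 523.5988 mm^3
Total V = 139*523.5988 = 72780.2332 mm^3
PD = 72780.2332 / 129104 = 0.564

0.564


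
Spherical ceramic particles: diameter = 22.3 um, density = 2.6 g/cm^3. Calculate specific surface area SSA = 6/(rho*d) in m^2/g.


SSA = 6 / (2.6 * 22.3) = 0.103 m^2/g

0.103


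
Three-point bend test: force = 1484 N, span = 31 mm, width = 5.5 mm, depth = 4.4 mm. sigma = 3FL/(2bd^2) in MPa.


sigma = 3*1484*31/(2*5.5*4.4^2) = 648.1 MPa

648.1


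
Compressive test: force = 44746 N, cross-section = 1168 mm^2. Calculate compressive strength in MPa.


CS = 44746 / 1168 = 38.3 MPa

38.3


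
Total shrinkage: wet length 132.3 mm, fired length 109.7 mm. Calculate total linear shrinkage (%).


TS = (132.3 - 109.7) / 132.3 * 100 = 17.08%

17.08


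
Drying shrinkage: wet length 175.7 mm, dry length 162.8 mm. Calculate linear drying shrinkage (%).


DS = (175.7 - 162.8) / 175.7 * 100 = 7.34%

7.34


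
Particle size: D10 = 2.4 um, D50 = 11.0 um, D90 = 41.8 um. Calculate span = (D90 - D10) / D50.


Span = (41.8 - 2.4) / 11.0 = 39.4 / 11.0 = 3.582

3.582


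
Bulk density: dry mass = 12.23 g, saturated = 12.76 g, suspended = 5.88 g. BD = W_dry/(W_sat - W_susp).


BD = 12.23 / (12.76 - 5.88) = 12.23 / 6.88 = 1.778 g/cm^3

1.778


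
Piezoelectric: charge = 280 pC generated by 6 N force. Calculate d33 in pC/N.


d33 = 280 / 6 = 46.7 pC/N

46.7


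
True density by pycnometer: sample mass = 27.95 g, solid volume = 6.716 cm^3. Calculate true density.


TD = 27.95 / 6.716 = 4.162 g/cm^3

4.162


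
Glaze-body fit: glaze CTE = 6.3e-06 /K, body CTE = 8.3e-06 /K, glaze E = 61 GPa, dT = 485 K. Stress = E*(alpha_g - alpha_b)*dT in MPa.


Stress = 61*1000*(6.3e-06 - 8.3e-06)*485 = -59.2 MPa

-59.2


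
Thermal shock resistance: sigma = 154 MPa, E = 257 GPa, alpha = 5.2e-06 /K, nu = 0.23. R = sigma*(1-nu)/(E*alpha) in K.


R = 154*(1-0.23)/(257*1000*5.2e-06) = 89 K

89
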